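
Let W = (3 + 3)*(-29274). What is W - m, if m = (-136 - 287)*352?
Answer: -26748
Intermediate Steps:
m = -148896 (m = -423*352 = -148896)
W = -175644 (W = 6*(-29274) = -175644)
W - m = -175644 - 1*(-148896) = -175644 + 148896 = -26748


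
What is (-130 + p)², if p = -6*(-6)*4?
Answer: 196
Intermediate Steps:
p = 144 (p = 36*4 = 144)
(-130 + p)² = (-130 + 144)² = 14² = 196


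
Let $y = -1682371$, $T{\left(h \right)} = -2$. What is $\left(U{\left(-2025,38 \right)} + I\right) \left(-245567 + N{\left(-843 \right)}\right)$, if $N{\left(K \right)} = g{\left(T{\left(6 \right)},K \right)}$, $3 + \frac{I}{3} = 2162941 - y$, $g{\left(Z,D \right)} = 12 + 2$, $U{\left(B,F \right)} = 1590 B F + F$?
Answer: $27210841512855$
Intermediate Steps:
$U{\left(B,F \right)} = F + 1590 B F$ ($U{\left(B,F \right)} = 1590 B F + F = F + 1590 B F$)
$g{\left(Z,D \right)} = 14$
$I = 11535927$ ($I = -9 + 3 \left(2162941 - -1682371\right) = -9 + 3 \left(2162941 + 1682371\right) = -9 + 3 \cdot 3845312 = -9 + 11535936 = 11535927$)
$N{\left(K \right)} = 14$
$\left(U{\left(-2025,38 \right)} + I\right) \left(-245567 + N{\left(-843 \right)}\right) = \left(38 \left(1 + 1590 \left(-2025\right)\right) + 11535927\right) \left(-245567 + 14\right) = \left(38 \left(1 - 3219750\right) + 11535927\right) \left(-245553\right) = \left(38 \left(-3219749\right) + 11535927\right) \left(-245553\right) = \left(-122350462 + 11535927\right) \left(-245553\right) = \left(-110814535\right) \left(-245553\right) = 27210841512855$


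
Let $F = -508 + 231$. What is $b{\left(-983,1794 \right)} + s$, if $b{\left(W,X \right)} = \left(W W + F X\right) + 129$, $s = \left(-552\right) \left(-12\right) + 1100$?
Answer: $477204$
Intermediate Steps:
$F = -277$
$s = 7724$ ($s = 6624 + 1100 = 7724$)
$b{\left(W,X \right)} = 129 + W^{2} - 277 X$ ($b{\left(W,X \right)} = \left(W W - 277 X\right) + 129 = \left(W^{2} - 277 X\right) + 129 = 129 + W^{2} - 277 X$)
$b{\left(-983,1794 \right)} + s = \left(129 + \left(-983\right)^{2} - 496938\right) + 7724 = \left(129 + 966289 - 496938\right) + 7724 = 469480 + 7724 = 477204$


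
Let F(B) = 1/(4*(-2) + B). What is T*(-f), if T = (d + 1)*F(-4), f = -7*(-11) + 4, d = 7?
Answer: 54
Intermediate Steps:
F(B) = 1/(-8 + B)
f = 81 (f = 77 + 4 = 81)
T = -⅔ (T = (7 + 1)/(-8 - 4) = 8/(-12) = 8*(-1/12) = -⅔ ≈ -0.66667)
T*(-f) = -(-2)*81/3 = -⅔*(-81) = 54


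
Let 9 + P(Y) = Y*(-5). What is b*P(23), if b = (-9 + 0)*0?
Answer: 0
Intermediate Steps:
P(Y) = -9 - 5*Y (P(Y) = -9 + Y*(-5) = -9 - 5*Y)
b = 0 (b = -9*0 = 0)
b*P(23) = 0*(-9 - 5*23) = 0*(-9 - 115) = 0*(-124) = 0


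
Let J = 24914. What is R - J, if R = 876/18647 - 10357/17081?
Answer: -273638673449/10983083 ≈ -24915.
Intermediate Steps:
R = -6143587/10983083 (R = 876*(1/18647) - 10357*1/17081 = 876/18647 - 10357/17081 = -6143587/10983083 ≈ -0.55937)
R - J = -6143587/10983083 - 1*24914 = -6143587/10983083 - 24914 = -273638673449/10983083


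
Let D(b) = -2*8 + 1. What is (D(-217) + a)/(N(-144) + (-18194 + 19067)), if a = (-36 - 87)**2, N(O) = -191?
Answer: 687/31 ≈ 22.161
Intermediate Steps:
D(b) = -15 (D(b) = -16 + 1 = -15)
a = 15129 (a = (-123)**2 = 15129)
(D(-217) + a)/(N(-144) + (-18194 + 19067)) = (-15 + 15129)/(-191 + (-18194 + 19067)) = 15114/(-191 + 873) = 15114/682 = 15114*(1/682) = 687/31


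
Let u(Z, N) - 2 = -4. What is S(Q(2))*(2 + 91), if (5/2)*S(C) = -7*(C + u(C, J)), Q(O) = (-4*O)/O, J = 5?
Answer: 7812/5 ≈ 1562.4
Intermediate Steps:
u(Z, N) = -2 (u(Z, N) = 2 - 4 = -2)
Q(O) = -4
S(C) = 28/5 - 14*C/5 (S(C) = 2*(-7*(C - 2))/5 = 2*(-7*(-2 + C))/5 = 2*(14 - 7*C)/5 = 28/5 - 14*C/5)
S(Q(2))*(2 + 91) = (28/5 - 14/5*(-4))*(2 + 91) = (28/5 + 56/5)*93 = (84/5)*93 = 7812/5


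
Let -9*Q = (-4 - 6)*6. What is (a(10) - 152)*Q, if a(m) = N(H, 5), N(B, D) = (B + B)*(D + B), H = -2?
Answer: -3280/3 ≈ -1093.3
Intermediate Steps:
N(B, D) = 2*B*(B + D) (N(B, D) = (2*B)*(B + D) = 2*B*(B + D))
a(m) = -12 (a(m) = 2*(-2)*(-2 + 5) = 2*(-2)*3 = -12)
Q = 20/3 (Q = -(-4 - 6)*6/9 = -(-10)*6/9 = -1/9*(-60) = 20/3 ≈ 6.6667)
(a(10) - 152)*Q = (-12 - 152)*(20/3) = -164*20/3 = -3280/3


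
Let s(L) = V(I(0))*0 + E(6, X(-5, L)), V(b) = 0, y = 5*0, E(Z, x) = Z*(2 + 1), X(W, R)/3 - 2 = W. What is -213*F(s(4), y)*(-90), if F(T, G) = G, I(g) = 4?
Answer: 0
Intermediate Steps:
X(W, R) = 6 + 3*W
E(Z, x) = 3*Z (E(Z, x) = Z*3 = 3*Z)
y = 0
s(L) = 18 (s(L) = 0*0 + 3*6 = 0 + 18 = 18)
-213*F(s(4), y)*(-90) = -213*0*(-90) = 0*(-90) = 0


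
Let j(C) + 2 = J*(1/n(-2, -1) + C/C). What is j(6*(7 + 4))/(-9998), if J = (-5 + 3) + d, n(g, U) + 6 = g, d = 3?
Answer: 9/79984 ≈ 0.00011252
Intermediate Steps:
n(g, U) = -6 + g
J = 1 (J = (-5 + 3) + 3 = -2 + 3 = 1)
j(C) = -9/8 (j(C) = -2 + 1*(1/(-6 - 2) + C/C) = -2 + 1*(1/(-8) + 1) = -2 + 1*(1*(-1/8) + 1) = -2 + 1*(-1/8 + 1) = -2 + 1*(7/8) = -2 + 7/8 = -9/8)
j(6*(7 + 4))/(-9998) = -9/8/(-9998) = -9/8*(-1/9998) = 9/79984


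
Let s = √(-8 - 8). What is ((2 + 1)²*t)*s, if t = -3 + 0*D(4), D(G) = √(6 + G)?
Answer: -108*I ≈ -108.0*I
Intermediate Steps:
t = -3 (t = -3 + 0*√(6 + 4) = -3 + 0*√10 = -3 + 0 = -3)
s = 4*I (s = √(-16) = 4*I ≈ 4.0*I)
((2 + 1)²*t)*s = ((2 + 1)²*(-3))*(4*I) = (3²*(-3))*(4*I) = (9*(-3))*(4*I) = -108*I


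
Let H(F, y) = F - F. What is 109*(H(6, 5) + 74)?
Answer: 8066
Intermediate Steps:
H(F, y) = 0
109*(H(6, 5) + 74) = 109*(0 + 74) = 109*74 = 8066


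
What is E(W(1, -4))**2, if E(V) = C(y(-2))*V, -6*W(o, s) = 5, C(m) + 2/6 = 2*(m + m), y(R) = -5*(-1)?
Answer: 87025/324 ≈ 268.60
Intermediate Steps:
y(R) = 5
C(m) = -1/3 + 4*m (C(m) = -1/3 + 2*(m + m) = -1/3 + 2*(2*m) = -1/3 + 4*m)
W(o, s) = -5/6 (W(o, s) = -1/6*5 = -5/6)
E(V) = 59*V/3 (E(V) = (-1/3 + 4*5)*V = (-1/3 + 20)*V = 59*V/3)
E(W(1, -4))**2 = ((59/3)*(-5/6))**2 = (-295/18)**2 = 87025/324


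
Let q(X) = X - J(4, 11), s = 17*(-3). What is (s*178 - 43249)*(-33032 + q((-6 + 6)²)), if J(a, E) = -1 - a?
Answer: 1728203829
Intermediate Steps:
s = -51
q(X) = 5 + X (q(X) = X - (-1 - 1*4) = X - (-1 - 4) = X - 1*(-5) = X + 5 = 5 + X)
(s*178 - 43249)*(-33032 + q((-6 + 6)²)) = (-51*178 - 43249)*(-33032 + (5 + (-6 + 6)²)) = (-9078 - 43249)*(-33032 + (5 + 0²)) = -52327*(-33032 + (5 + 0)) = -52327*(-33032 + 5) = -52327*(-33027) = 1728203829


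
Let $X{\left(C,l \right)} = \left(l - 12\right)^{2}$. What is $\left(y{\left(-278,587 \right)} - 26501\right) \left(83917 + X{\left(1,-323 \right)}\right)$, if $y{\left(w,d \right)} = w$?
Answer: $-5252486618$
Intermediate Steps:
$X{\left(C,l \right)} = \left(-12 + l\right)^{2}$
$\left(y{\left(-278,587 \right)} - 26501\right) \left(83917 + X{\left(1,-323 \right)}\right) = \left(-278 - 26501\right) \left(83917 + \left(-12 - 323\right)^{2}\right) = - 26779 \left(83917 + \left(-335\right)^{2}\right) = - 26779 \left(83917 + 112225\right) = \left(-26779\right) 196142 = -5252486618$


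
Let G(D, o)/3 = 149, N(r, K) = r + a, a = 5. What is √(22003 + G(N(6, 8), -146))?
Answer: 5*√898 ≈ 149.83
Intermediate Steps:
N(r, K) = 5 + r (N(r, K) = r + 5 = 5 + r)
G(D, o) = 447 (G(D, o) = 3*149 = 447)
√(22003 + G(N(6, 8), -146)) = √(22003 + 447) = √22450 = 5*√898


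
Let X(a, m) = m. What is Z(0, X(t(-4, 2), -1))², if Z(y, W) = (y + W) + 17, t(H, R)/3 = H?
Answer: 256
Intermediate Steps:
t(H, R) = 3*H
Z(y, W) = 17 + W + y (Z(y, W) = (W + y) + 17 = 17 + W + y)
Z(0, X(t(-4, 2), -1))² = (17 - 1 + 0)² = 16² = 256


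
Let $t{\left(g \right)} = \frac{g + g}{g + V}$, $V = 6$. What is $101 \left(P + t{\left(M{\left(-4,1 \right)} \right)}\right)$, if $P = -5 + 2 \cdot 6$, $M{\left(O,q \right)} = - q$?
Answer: $\frac{3333}{5} \approx 666.6$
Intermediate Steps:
$t{\left(g \right)} = \frac{2 g}{6 + g}$ ($t{\left(g \right)} = \frac{g + g}{g + 6} = \frac{2 g}{6 + g}$)
$P = 7$ ($P = -5 + 12 = 7$)
$101 \left(P + t{\left(M{\left(-4,1 \right)} \right)}\right) = 101 \left(7 + \frac{2 \left(\left(-1\right) 1\right)}{6 - 1}\right) = 101 \left(7 + 2 \left(-1\right) \frac{1}{6 - 1}\right) = 101 \left(7 + 2 \left(-1\right) \frac{1}{5}\right) = 101 \left(7 - \frac{2}{5}\right) = 101 \cdot \frac{33}{5} = \frac{3333}{5}$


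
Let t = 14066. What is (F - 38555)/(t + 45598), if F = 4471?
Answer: -8521/14916 ≈ -0.57127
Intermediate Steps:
(F - 38555)/(t + 45598) = (4471 - 38555)/(14066 + 45598) = -34084/59664 = -34084*1/59664 = -8521/14916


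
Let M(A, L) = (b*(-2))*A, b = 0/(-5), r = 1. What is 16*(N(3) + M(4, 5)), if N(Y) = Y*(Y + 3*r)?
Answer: 288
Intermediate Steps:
b = 0 (b = 0*(-⅕) = 0)
M(A, L) = 0 (M(A, L) = (0*(-2))*A = 0*A = 0)
N(Y) = Y*(3 + Y) (N(Y) = Y*(Y + 3*1) = Y*(Y + 3) = Y*(3 + Y))
16*(N(3) + M(4, 5)) = 16*(3*(3 + 3) + 0) = 16*(3*6 + 0) = 16*(18 + 0) = 16*18 = 288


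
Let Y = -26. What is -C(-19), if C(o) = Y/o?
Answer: -26/19 ≈ -1.3684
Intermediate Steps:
C(o) = -26/o
-C(-19) = -(-26)/(-19) = -(-26)*(-1)/19 = -1*26/19 = -26/19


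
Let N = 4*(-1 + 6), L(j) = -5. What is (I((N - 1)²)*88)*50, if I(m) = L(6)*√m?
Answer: -418000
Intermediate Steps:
N = 20 (N = 4*5 = 20)
I(m) = -5*√m
(I((N - 1)²)*88)*50 = (-5*√((20 - 1)²)*88)*50 = (-5*√(19²)*88)*50 = (-5*√361*88)*50 = (-5*19*88)*50 = -95*88*50 = -8360*50 = -418000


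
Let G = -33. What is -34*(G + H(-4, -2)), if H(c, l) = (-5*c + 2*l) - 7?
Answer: 816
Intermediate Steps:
H(c, l) = -7 - 5*c + 2*l
-34*(G + H(-4, -2)) = -34*(-33 + (-7 - 5*(-4) + 2*(-2))) = -34*(-33 + (-7 + 20 - 4)) = -34*(-33 + 9) = -34*(-24) = 816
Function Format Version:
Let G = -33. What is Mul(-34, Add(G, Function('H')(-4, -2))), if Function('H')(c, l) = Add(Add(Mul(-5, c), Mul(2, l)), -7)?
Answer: 816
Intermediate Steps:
Function('H')(c, l) = Add(-7, Mul(-5, c), Mul(2, l))
Mul(-34, Add(G, Function('H')(-4, -2))) = Mul(-34, Add(-33, Add(-7, Mul(-5, -4), Mul(2, -2)))) = Mul(-34, Add(-33, Add(-7, 20, -4))) = Mul(-34, Add(-33, 9)) = Mul(-34, -24) = 816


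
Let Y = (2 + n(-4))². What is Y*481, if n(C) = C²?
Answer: 155844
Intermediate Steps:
Y = 324 (Y = (2 + (-4)²)² = (2 + 16)² = 18² = 324)
Y*481 = 324*481 = 155844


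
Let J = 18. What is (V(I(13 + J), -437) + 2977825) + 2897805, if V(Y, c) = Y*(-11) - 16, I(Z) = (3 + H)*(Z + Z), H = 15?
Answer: 5863338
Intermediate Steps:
I(Z) = 36*Z (I(Z) = (3 + 15)*(Z + Z) = 18*(2*Z) = 36*Z)
V(Y, c) = -16 - 11*Y (V(Y, c) = -11*Y - 16 = -16 - 11*Y)
(V(I(13 + J), -437) + 2977825) + 2897805 = ((-16 - 396*(13 + 18)) + 2977825) + 2897805 = ((-16 - 396*31) + 2977825) + 2897805 = ((-16 - 11*1116) + 2977825) + 2897805 = ((-16 - 12276) + 2977825) + 2897805 = (-12292 + 2977825) + 2897805 = 2965533 + 2897805 = 5863338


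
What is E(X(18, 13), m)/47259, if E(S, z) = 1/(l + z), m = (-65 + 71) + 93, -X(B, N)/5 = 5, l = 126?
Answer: 1/10633275 ≈ 9.4044e-8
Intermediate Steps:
X(B, N) = -25 (X(B, N) = -5*5 = -25)
m = 99 (m = 6 + 93 = 99)
E(S, z) = 1/(126 + z)
E(X(18, 13), m)/47259 = 1/((126 + 99)*47259) = (1/47259)/225 = (1/225)*(1/47259) = 1/10633275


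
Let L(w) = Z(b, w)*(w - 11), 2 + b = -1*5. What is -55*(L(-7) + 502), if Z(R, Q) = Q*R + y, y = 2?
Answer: 22880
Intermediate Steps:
b = -7 (b = -2 - 1*5 = -2 - 5 = -7)
Z(R, Q) = 2 + Q*R (Z(R, Q) = Q*R + 2 = 2 + Q*R)
L(w) = (-11 + w)*(2 - 7*w) (L(w) = (2 + w*(-7))*(w - 11) = (2 - 7*w)*(-11 + w) = (-11 + w)*(2 - 7*w))
-55*(L(-7) + 502) = -55*((-11 - 7)*(2 - 7*(-7)) + 502) = -55*(-18*(2 + 49) + 502) = -55*(-18*51 + 502) = -55*(-918 + 502) = -55*(-416) = 22880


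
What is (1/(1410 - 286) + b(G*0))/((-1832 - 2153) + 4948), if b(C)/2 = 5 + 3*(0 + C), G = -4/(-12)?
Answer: 1249/120268 ≈ 0.010385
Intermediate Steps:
G = ⅓ (G = -4*(-1/12) = ⅓ ≈ 0.33333)
b(C) = 10 + 6*C (b(C) = 2*(5 + 3*(0 + C)) = 2*(5 + 3*C) = 10 + 6*C)
(1/(1410 - 286) + b(G*0))/((-1832 - 2153) + 4948) = (1/(1410 - 286) + (10 + 6*((⅓)*0)))/((-1832 - 2153) + 4948) = (1/1124 + (10 + 6*0))/(-3985 + 4948) = (1/1124 + (10 + 0))/963 = (1/1124 + 10)*(1/963) = (11241/1124)*(1/963) = 1249/120268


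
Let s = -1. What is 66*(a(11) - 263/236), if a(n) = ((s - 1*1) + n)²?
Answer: 622149/118 ≈ 5272.4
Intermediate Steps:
a(n) = (-2 + n)² (a(n) = ((-1 - 1*1) + n)² = ((-1 - 1) + n)² = (-2 + n)²)
66*(a(11) - 263/236) = 66*((-2 + 11)² - 263/236) = 66*(9² - 263*1/236) = 66*(81 - 263/236) = 66*(18853/236) = 622149/118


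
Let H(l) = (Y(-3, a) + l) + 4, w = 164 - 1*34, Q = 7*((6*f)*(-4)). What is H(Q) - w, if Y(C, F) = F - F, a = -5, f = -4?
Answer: 546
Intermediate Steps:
Q = 672 (Q = 7*((6*(-4))*(-4)) = 7*(-24*(-4)) = 7*96 = 672)
w = 130 (w = 164 - 34 = 130)
Y(C, F) = 0
H(l) = 4 + l (H(l) = (0 + l) + 4 = l + 4 = 4 + l)
H(Q) - w = (4 + 672) - 1*130 = 676 - 130 = 546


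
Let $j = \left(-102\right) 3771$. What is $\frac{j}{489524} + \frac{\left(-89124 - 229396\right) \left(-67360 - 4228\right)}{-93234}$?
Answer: $- \frac{2790566198066617}{11410070154} \approx -2.4457 \cdot 10^{5}$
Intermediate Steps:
$j = -384642$
$\frac{j}{489524} + \frac{\left(-89124 - 229396\right) \left(-67360 - 4228\right)}{-93234} = - \frac{384642}{489524} + \frac{\left(-89124 - 229396\right) \left(-67360 - 4228\right)}{-93234} = \left(-384642\right) \frac{1}{489524} + - 318520 \left(-67360 - 4228\right) \left(- \frac{1}{93234}\right) = - \frac{192321}{244762} + \left(-318520\right) \left(-71588\right) \left(- \frac{1}{93234}\right) = - \frac{192321}{244762} + 22802209760 \left(- \frac{1}{93234}\right) = - \frac{192321}{244762} - \frac{11401104880}{46617} = - \frac{2790566198066617}{11410070154}$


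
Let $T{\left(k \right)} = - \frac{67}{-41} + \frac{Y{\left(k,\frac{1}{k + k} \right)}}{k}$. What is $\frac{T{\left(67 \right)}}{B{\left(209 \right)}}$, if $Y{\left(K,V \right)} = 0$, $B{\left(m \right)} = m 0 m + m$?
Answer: $\frac{67}{8569} \approx 0.0078189$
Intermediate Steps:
$B{\left(m \right)} = m$ ($B{\left(m \right)} = m 0 + m = 0 + m = m$)
$T{\left(k \right)} = \frac{67}{41}$ ($T{\left(k \right)} = - \frac{67}{-41} + \frac{0}{k} = \left(-67\right) \left(- \frac{1}{41}\right) + 0 = \frac{67}{41} + 0 = \frac{67}{41}$)
$\frac{T{\left(67 \right)}}{B{\left(209 \right)}} = \frac{67}{41 \cdot 209} = \frac{67}{41} \cdot \frac{1}{209} = \frac{67}{8569}$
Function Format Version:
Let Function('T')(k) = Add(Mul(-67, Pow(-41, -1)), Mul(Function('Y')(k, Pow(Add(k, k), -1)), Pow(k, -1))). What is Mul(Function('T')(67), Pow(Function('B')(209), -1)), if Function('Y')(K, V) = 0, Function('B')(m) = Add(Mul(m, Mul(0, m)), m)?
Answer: Rational(67, 8569) ≈ 0.0078189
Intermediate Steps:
Function('B')(m) = m (Function('B')(m) = Add(Mul(m, 0), m) = Add(0, m) = m)
Function('T')(k) = Rational(67, 41) (Function('T')(k) = Add(Mul(-67, Pow(-41, -1)), Mul(0, Pow(k, -1))) = Add(Mul(-67, Rational(-1, 41)), 0) = Add(Rational(67, 41), 0) = Rational(67, 41))
Mul(Function('T')(67), Pow(Function('B')(209), -1)) = Mul(Rational(67, 41), Pow(209, -1)) = Mul(Rational(67, 41), Rational(1, 209)) = Rational(67, 8569)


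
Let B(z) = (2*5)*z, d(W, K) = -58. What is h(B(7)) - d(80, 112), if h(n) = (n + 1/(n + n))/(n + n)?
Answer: 1146601/19600 ≈ 58.500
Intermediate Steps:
B(z) = 10*z
h(n) = (n + 1/(2*n))/(2*n) (h(n) = (n + 1/(2*n))/((2*n)) = (n + 1/(2*n))*(1/(2*n)) = (n + 1/(2*n))/(2*n))
h(B(7)) - d(80, 112) = (1/2 + 1/(4*(10*7)**2)) - 1*(-58) = (1/2 + (1/4)/70**2) + 58 = (1/2 + (1/4)*(1/4900)) + 58 = (1/2 + 1/19600) + 58 = 9801/19600 + 58 = 1146601/19600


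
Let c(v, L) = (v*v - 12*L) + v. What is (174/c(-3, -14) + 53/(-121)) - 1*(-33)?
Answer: 4061/121 ≈ 33.562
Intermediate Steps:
c(v, L) = v + v² - 12*L (c(v, L) = (v² - 12*L) + v = v + v² - 12*L)
(174/c(-3, -14) + 53/(-121)) - 1*(-33) = (174/(-3 + (-3)² - 12*(-14)) + 53/(-121)) - 1*(-33) = (174/(-3 + 9 + 168) + 53*(-1/121)) + 33 = (174/174 - 53/121) + 33 = (174*(1/174) - 53/121) + 33 = (1 - 53/121) + 33 = 68/121 + 33 = 4061/121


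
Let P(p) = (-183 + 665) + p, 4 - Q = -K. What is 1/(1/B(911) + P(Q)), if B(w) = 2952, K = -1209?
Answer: -2952/2134295 ≈ -0.0013831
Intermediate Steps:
Q = -1205 (Q = 4 - (-1)*(-1209) = 4 - 1*1209 = 4 - 1209 = -1205)
P(p) = 482 + p
1/(1/B(911) + P(Q)) = 1/(1/2952 + (482 - 1205)) = 1/(1/2952 - 723) = 1/(-2134295/2952) = -2952/2134295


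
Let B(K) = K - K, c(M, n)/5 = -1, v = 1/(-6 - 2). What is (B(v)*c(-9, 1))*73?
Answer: 0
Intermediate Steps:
v = -⅛ (v = 1/(-8) = -⅛ ≈ -0.12500)
c(M, n) = -5 (c(M, n) = 5*(-1) = -5)
B(K) = 0
(B(v)*c(-9, 1))*73 = (0*(-5))*73 = 0*73 = 0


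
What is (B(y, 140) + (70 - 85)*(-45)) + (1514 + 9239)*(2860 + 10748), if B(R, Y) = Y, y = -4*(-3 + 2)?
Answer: 146327639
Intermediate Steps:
y = 4 (y = -4*(-1) = 4)
(B(y, 140) + (70 - 85)*(-45)) + (1514 + 9239)*(2860 + 10748) = (140 + (70 - 85)*(-45)) + (1514 + 9239)*(2860 + 10748) = (140 - 15*(-45)) + 10753*13608 = (140 + 675) + 146326824 = 815 + 146326824 = 146327639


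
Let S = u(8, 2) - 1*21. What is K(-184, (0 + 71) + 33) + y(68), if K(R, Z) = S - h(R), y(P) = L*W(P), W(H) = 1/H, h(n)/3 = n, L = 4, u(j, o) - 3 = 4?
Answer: 9147/17 ≈ 538.06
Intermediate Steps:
u(j, o) = 7 (u(j, o) = 3 + 4 = 7)
h(n) = 3*n
S = -14 (S = 7 - 1*21 = 7 - 21 = -14)
y(P) = 4/P
K(R, Z) = -14 - 3*R
K(-184, (0 + 71) + 33) + y(68) = (-14 - 3*(-184)) + 4/68 = (-14 + 552) + 4*(1/68) = 538 + 1/17 = 9147/17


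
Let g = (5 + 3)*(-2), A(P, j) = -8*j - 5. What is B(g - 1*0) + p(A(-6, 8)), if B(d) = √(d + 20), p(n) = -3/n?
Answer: 47/23 ≈ 2.0435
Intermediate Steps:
A(P, j) = -5 - 8*j
g = -16 (g = 8*(-2) = -16)
B(d) = √(20 + d)
B(g - 1*0) + p(A(-6, 8)) = √(20 + (-16 - 1*0)) - 3/(-5 - 8*8) = √(20 + (-16 + 0)) - 3/(-5 - 64) = √(20 - 16) - 3/(-69) = √4 - 3*(-1/69) = 2 + 1/23 = 47/23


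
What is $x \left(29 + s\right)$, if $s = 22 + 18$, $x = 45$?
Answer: $3105$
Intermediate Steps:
$s = 40$
$x \left(29 + s\right) = 45 \left(29 + 40\right) = 45 \cdot 69 = 3105$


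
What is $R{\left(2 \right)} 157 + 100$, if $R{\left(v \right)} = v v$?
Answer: $728$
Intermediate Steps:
$R{\left(v \right)} = v^{2}$
$R{\left(2 \right)} 157 + 100 = 2^{2} \cdot 157 + 100 = 4 \cdot 157 + 100 = 628 + 100 = 728$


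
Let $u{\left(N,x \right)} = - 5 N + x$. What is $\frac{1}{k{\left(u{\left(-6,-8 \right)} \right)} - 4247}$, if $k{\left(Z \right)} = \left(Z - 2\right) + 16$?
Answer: $- \frac{1}{4211} \approx -0.00023747$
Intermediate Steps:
$u{\left(N,x \right)} = x - 5 N$
$k{\left(Z \right)} = 14 + Z$ ($k{\left(Z \right)} = \left(-2 + Z\right) + 16 = 14 + Z$)
$\frac{1}{k{\left(u{\left(-6,-8 \right)} \right)} - 4247} = \frac{1}{\left(14 - -22\right) - 4247} = \frac{1}{\left(14 + \left(-8 + 30\right)\right) - 4247} = \frac{1}{\left(14 + 22\right) - 4247} = \frac{1}{36 - 4247} = \frac{1}{-4211} = - \frac{1}{4211}$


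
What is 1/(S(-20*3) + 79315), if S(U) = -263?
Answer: 1/79052 ≈ 1.2650e-5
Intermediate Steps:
1/(S(-20*3) + 79315) = 1/(-263 + 79315) = 1/79052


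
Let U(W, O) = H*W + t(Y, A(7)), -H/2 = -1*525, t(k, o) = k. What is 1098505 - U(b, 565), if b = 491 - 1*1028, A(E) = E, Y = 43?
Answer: 1662312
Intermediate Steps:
b = -537 (b = 491 - 1028 = -537)
H = 1050 (H = -(-2)*525 = -2*(-525) = 1050)
U(W, O) = 43 + 1050*W (U(W, O) = 1050*W + 43 = 43 + 1050*W)
1098505 - U(b, 565) = 1098505 - (43 + 1050*(-537)) = 1098505 - (43 - 563850) = 1098505 - 1*(-563807) = 1098505 + 563807 = 1662312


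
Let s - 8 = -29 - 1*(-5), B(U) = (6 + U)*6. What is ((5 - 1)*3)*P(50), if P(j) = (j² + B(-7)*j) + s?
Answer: 26208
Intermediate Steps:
B(U) = 36 + 6*U
s = -16 (s = 8 + (-29 - 1*(-5)) = 8 + (-29 + 5) = 8 - 24 = -16)
P(j) = -16 + j² - 6*j (P(j) = (j² + (36 + 6*(-7))*j) - 16 = (j² + (36 - 42)*j) - 16 = (j² - 6*j) - 16 = -16 + j² - 6*j)
((5 - 1)*3)*P(50) = ((5 - 1)*3)*(-16 + 50² - 6*50) = (4*3)*(-16 + 2500 - 300) = 12*2184 = 26208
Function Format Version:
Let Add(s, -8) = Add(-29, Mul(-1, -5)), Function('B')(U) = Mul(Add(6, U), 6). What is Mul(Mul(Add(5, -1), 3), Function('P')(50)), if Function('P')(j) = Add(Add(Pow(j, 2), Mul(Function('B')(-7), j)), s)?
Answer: 26208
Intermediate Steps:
Function('B')(U) = Add(36, Mul(6, U))
s = -16 (s = Add(8, Add(-29, Mul(-1, -5))) = Add(8, Add(-29, 5)) = Add(8, -24) = -16)
Function('P')(j) = Add(-16, Pow(j, 2), Mul(-6, j)) (Function('P')(j) = Add(Add(Pow(j, 2), Mul(Add(36, Mul(6, -7)), j)), -16) = Add(Add(Pow(j, 2), Mul(Add(36, -42), j)), -16) = Add(Add(Pow(j, 2), Mul(-6, j)), -16) = Add(-16, Pow(j, 2), Mul(-6, j)))
Mul(Mul(Add(5, -1), 3), Function('P')(50)) = Mul(Mul(Add(5, -1), 3), Add(-16, Pow(50, 2), Mul(-6, 50))) = Mul(Mul(4, 3), Add(-16, 2500, -300)) = Mul(12, 2184) = 26208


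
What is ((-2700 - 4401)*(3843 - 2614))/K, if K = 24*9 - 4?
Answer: -8727129/212 ≈ -41166.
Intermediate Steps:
K = 212 (K = 216 - 4 = 212)
((-2700 - 4401)*(3843 - 2614))/K = ((-2700 - 4401)*(3843 - 2614))/212 = -7101*1229*(1/212) = -8727129*1/212 = -8727129/212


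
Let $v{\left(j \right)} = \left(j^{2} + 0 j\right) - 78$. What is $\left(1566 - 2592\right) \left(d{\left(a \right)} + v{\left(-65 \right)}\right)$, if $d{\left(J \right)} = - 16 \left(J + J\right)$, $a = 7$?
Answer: $-4024998$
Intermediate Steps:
$v{\left(j \right)} = -78 + j^{2}$ ($v{\left(j \right)} = \left(j^{2} + 0\right) - 78 = j^{2} - 78 = -78 + j^{2}$)
$d{\left(J \right)} = - 32 J$ ($d{\left(J \right)} = - 16 \cdot 2 J = - 32 J$)
$\left(1566 - 2592\right) \left(d{\left(a \right)} + v{\left(-65 \right)}\right) = \left(1566 - 2592\right) \left(\left(-32\right) 7 - \left(78 - \left(-65\right)^{2}\right)\right) = - 1026 \left(-224 + \left(-78 + 4225\right)\right) = - 1026 \left(-224 + 4147\right) = \left(-1026\right) 3923 = -4024998$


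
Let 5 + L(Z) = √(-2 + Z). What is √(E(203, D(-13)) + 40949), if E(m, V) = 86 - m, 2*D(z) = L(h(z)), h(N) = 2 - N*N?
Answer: 8*√638 ≈ 202.07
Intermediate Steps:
h(N) = 2 - N²
L(Z) = -5 + √(-2 + Z)
D(z) = -5/2 + √(-z²)/2 (D(z) = (-5 + √(-2 + (2 - z²)))/2 = (-5 + √(-z²))/2 = -5/2 + √(-z²)/2)
√(E(203, D(-13)) + 40949) = √((86 - 1*203) + 40949) = √((86 - 203) + 40949) = √(-117 + 40949) = √40832 = 8*√638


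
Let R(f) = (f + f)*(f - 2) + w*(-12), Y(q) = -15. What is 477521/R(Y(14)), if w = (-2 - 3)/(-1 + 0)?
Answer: 477521/450 ≈ 1061.2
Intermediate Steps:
w = 5 (w = -5/(-1) = -5*(-1) = 5)
R(f) = -60 + 2*f*(-2 + f) (R(f) = (f + f)*(f - 2) + 5*(-12) = (2*f)*(-2 + f) - 60 = 2*f*(-2 + f) - 60 = -60 + 2*f*(-2 + f))
477521/R(Y(14)) = 477521/(-60 - 4*(-15) + 2*(-15)²) = 477521/(-60 + 60 + 2*225) = 477521/(-60 + 60 + 450) = 477521/450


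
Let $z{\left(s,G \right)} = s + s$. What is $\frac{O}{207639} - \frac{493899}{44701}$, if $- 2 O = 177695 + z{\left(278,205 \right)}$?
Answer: $- \frac{71024462291}{6187780626} \approx -11.478$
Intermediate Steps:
$z{\left(s,G \right)} = 2 s$
$O = - \frac{178251}{2}$ ($O = - \frac{177695 + 2 \cdot 278}{2} = - \frac{177695 + 556}{2} = \left(- \frac{1}{2}\right) 178251 = - \frac{178251}{2} \approx -89126.0$)
$\frac{O}{207639} - \frac{493899}{44701} = - \frac{178251}{2 \cdot 207639} - \frac{493899}{44701} = \left(- \frac{178251}{2}\right) \frac{1}{207639} - \frac{493899}{44701} = - \frac{59417}{138426} - \frac{493899}{44701} = - \frac{71024462291}{6187780626}$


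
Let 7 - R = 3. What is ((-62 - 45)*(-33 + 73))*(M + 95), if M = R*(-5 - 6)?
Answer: -218280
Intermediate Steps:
R = 4 (R = 7 - 1*3 = 7 - 3 = 4)
M = -44 (M = 4*(-5 - 6) = 4*(-11) = -44)
((-62 - 45)*(-33 + 73))*(M + 95) = ((-62 - 45)*(-33 + 73))*(-44 + 95) = -107*40*51 = -4280*51 = -218280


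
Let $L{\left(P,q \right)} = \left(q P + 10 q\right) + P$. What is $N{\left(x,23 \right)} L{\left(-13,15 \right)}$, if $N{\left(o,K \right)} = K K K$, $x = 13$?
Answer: $-705686$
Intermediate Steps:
$N{\left(o,K \right)} = K^{3}$ ($N{\left(o,K \right)} = K^{2} K = K^{3}$)
$L{\left(P,q \right)} = P + 10 q + P q$ ($L{\left(P,q \right)} = \left(P q + 10 q\right) + P = \left(10 q + P q\right) + P = P + 10 q + P q$)
$N{\left(x,23 \right)} L{\left(-13,15 \right)} = 23^{3} \left(-13 + 10 \cdot 15 - 195\right) = 12167 \left(-13 + 150 - 195\right) = 12167 \left(-58\right) = -705686$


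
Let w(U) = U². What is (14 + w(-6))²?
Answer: 2500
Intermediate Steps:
(14 + w(-6))² = (14 + (-6)²)² = (14 + 36)² = 50² = 2500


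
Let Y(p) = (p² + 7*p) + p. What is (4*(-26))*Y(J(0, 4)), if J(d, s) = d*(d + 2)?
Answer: 0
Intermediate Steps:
J(d, s) = d*(2 + d)
Y(p) = p² + 8*p
(4*(-26))*Y(J(0, 4)) = (4*(-26))*((0*(2 + 0))*(8 + 0*(2 + 0))) = -104*0*2*(8 + 0*2) = -0*(8 + 0) = -0*8 = -104*0 = 0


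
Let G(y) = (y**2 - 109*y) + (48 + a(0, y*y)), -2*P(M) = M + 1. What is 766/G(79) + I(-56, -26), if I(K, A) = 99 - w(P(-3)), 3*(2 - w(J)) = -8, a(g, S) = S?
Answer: 1111375/11757 ≈ 94.529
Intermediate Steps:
P(M) = -1/2 - M/2 (P(M) = -(M + 1)/2 = -(1 + M)/2 = -1/2 - M/2)
w(J) = 14/3 (w(J) = 2 - 1/3*(-8) = 2 + 8/3 = 14/3)
G(y) = 48 - 109*y + 2*y**2 (G(y) = (y**2 - 109*y) + (48 + y*y) = (y**2 - 109*y) + (48 + y**2) = 48 - 109*y + 2*y**2)
I(K, A) = 283/3 (I(K, A) = 99 - 1*14/3 = 99 - 14/3 = 283/3)
766/G(79) + I(-56, -26) = 766/(48 - 109*79 + 2*79**2) + 283/3 = 766/(48 - 8611 + 2*6241) + 283/3 = 766/(48 - 8611 + 12482) + 283/3 = 766/3919 + 283/3 = 1111375/11757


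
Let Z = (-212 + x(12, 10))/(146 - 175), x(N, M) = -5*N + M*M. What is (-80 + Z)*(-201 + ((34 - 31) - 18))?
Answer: 463968/29 ≈ 15999.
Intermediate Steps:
x(N, M) = M² - 5*N (x(N, M) = -5*N + M² = M² - 5*N)
Z = 172/29 (Z = (-212 + (10² - 5*12))/(146 - 175) = (-212 + (100 - 60))/(-29) = (-212 + 40)*(-1/29) = -172*(-1/29) = 172/29 ≈ 5.9310)
(-80 + Z)*(-201 + ((34 - 31) - 18)) = (-80 + 172/29)*(-201 + ((34 - 31) - 18)) = -2148*(-201 + (3 - 18))/29 = -2148*(-201 - 15)/29 = -2148/29*(-216) = 463968/29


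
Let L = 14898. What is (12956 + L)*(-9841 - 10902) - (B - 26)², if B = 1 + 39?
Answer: -577775718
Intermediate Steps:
B = 40
(12956 + L)*(-9841 - 10902) - (B - 26)² = (12956 + 14898)*(-9841 - 10902) - (40 - 26)² = 27854*(-20743) - 1*14² = -577775522 - 1*196 = -577775522 - 196 = -577775718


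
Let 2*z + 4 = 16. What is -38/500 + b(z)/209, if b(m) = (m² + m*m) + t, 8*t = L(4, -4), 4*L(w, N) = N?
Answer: 55991/209000 ≈ 0.26790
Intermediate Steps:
z = 6 (z = -2 + (½)*16 = -2 + 8 = 6)
L(w, N) = N/4
t = -⅛ (t = ((¼)*(-4))/8 = (⅛)*(-1) = -⅛ ≈ -0.12500)
b(m) = -⅛ + 2*m² (b(m) = (m² + m*m) - ⅛ = (m² + m²) - ⅛ = 2*m² - ⅛ = -⅛ + 2*m²)
-38/500 + b(z)/209 = -38/500 + (-⅛ + 2*6²)/209 = -38*1/500 + (-⅛ + 2*36)*(1/209) = -19/250 + (-⅛ + 72)*(1/209) = -19/250 + (575/8)*(1/209) = -19/250 + 575/1672 = 55991/209000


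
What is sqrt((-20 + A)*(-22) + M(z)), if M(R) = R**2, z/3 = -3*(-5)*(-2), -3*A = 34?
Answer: 16*sqrt(309)/3 ≈ 93.751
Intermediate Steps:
A = -34/3 (A = -1/3*34 = -34/3 ≈ -11.333)
z = -90 (z = 3*(-3*(-5)*(-2)) = 3*(15*(-2)) = 3*(-30) = -90)
sqrt((-20 + A)*(-22) + M(z)) = sqrt((-20 - 34/3)*(-22) + (-90)**2) = sqrt(-94/3*(-22) + 8100) = sqrt(2068/3 + 8100) = sqrt(26368/3) = 16*sqrt(309)/3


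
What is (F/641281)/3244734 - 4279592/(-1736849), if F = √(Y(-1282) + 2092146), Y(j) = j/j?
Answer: 4279592/1736849 + √2092147/2080786264254 ≈ 2.4640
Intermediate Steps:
Y(j) = 1
F = √2092147 (F = √(1 + 2092146) = √2092147 ≈ 1446.4)
(F/641281)/3244734 - 4279592/(-1736849) = (√2092147/641281)/3244734 - 4279592/(-1736849) = (√2092147*(1/641281))*(1/3244734) - 4279592*(-1/1736849) = (√2092147/641281)*(1/3244734) + 4279592/1736849 = √2092147/2080786264254 + 4279592/1736849 = 4279592/1736849 + √2092147/2080786264254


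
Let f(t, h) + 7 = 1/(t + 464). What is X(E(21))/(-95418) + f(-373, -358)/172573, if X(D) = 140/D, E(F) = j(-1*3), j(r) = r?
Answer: 1008261238/2247686875161 ≈ 0.00044858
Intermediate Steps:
E(F) = -3 (E(F) = -1*3 = -3)
f(t, h) = -7 + 1/(464 + t) (f(t, h) = -7 + 1/(t + 464) = -7 + 1/(464 + t))
X(E(21))/(-95418) + f(-373, -358)/172573 = (140/(-3))/(-95418) + ((-3247 - 7*(-373))/(464 - 373))/172573 = (140*(-⅓))*(-1/95418) + ((-3247 + 2611)/91)*(1/172573) = -140/3*(-1/95418) + ((1/91)*(-636))*(1/172573) = 70/143127 - 636/91*1/172573 = 70/143127 - 636/15704143 = 1008261238/2247686875161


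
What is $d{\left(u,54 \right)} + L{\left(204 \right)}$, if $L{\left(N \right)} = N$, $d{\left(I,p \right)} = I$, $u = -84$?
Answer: $120$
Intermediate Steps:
$d{\left(u,54 \right)} + L{\left(204 \right)} = -84 + 204 = 120$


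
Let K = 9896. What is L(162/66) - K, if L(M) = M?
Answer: -108829/11 ≈ -9893.5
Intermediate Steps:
L(162/66) - K = 162/66 - 1*9896 = 162*(1/66) - 9896 = 27/11 - 9896 = -108829/11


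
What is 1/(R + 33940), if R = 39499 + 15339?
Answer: 1/88778 ≈ 1.1264e-5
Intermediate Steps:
R = 54838
1/(R + 33940) = 1/(54838 + 33940) = 1/88778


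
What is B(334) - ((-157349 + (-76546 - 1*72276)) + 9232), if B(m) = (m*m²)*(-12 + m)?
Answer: 11997921627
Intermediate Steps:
B(m) = m³*(-12 + m)
B(334) - ((-157349 + (-76546 - 1*72276)) + 9232) = 334³*(-12 + 334) - ((-157349 + (-76546 - 1*72276)) + 9232) = 37259704*322 - ((-157349 + (-76546 - 72276)) + 9232) = 11997624688 - ((-157349 - 148822) + 9232) = 11997624688 - (-306171 + 9232) = 11997624688 - 1*(-296939) = 11997624688 + 296939 = 11997921627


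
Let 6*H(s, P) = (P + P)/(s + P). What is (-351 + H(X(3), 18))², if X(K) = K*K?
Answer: 9966649/81 ≈ 1.2305e+5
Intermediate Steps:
X(K) = K²
H(s, P) = P/(3*(P + s)) (H(s, P) = ((P + P)/(s + P))/6 = ((2*P)/(P + s))/6 = (2*P/(P + s))/6 = P/(3*(P + s)))
(-351 + H(X(3), 18))² = (-351 + (⅓)*18/(18 + 3²))² = (-351 + (⅓)*18/(18 + 9))² = (-351 + (⅓)*18/27)² = (-351 + (⅓)*18*(1/27))² = (-351 + 2/9)² = (-3157/9)² = 9966649/81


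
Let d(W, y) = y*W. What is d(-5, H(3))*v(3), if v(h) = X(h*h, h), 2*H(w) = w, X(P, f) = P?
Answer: -135/2 ≈ -67.500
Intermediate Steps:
H(w) = w/2
v(h) = h² (v(h) = h*h = h²)
d(W, y) = W*y
d(-5, H(3))*v(3) = -5*3/2*3² = -5*3/2*9 = -15/2*9 = -135/2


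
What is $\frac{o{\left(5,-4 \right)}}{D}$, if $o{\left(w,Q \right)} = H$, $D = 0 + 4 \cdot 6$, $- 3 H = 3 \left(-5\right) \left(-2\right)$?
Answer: $- \frac{5}{12} \approx -0.41667$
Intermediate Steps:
$H = -10$ ($H = - \frac{3 \left(-5\right) \left(-2\right)}{3} = - \frac{\left(-15\right) \left(-2\right)}{3} = \left(- \frac{1}{3}\right) 30 = -10$)
$D = 24$ ($D = 0 + 24 = 24$)
$o{\left(w,Q \right)} = -10$
$\frac{o{\left(5,-4 \right)}}{D} = \frac{1}{24} \left(-10\right) = - \frac{5}{12}$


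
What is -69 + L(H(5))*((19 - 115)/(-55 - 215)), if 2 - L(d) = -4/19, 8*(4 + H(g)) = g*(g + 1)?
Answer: -19441/285 ≈ -68.214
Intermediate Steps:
H(g) = -4 + g*(1 + g)/8 (H(g) = -4 + (g*(g + 1))/8 = -4 + (g*(1 + g))/8 = -4 + g*(1 + g)/8)
L(d) = 42/19 (L(d) = 2 - (-4)/19 = 2 - 1*(-4/19) = 2 + 4/19 = 42/19)
-69 + L(H(5))*((19 - 115)/(-55 - 215)) = -69 + 42*((19 - 115)/(-55 - 215))/19 = -69 + 42*(-96/(-270))/19 = -69 + 42*(-96*(-1/270))/19 = -69 + (42/19)*(16/45) = -69 + 224/285 = -19441/285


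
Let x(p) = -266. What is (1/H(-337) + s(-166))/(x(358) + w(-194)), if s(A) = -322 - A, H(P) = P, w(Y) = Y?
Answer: 52573/155020 ≈ 0.33914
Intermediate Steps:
(1/H(-337) + s(-166))/(x(358) + w(-194)) = (1/(-337) + (-322 - 1*(-166)))/(-266 - 194) = (-1/337 + (-322 + 166))/(-460) = (-1/337 - 156)*(-1/460) = -52573/337*(-1/460) = 52573/155020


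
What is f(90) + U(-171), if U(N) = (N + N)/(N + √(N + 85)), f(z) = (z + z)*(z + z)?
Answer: 950253282/29327 + 342*I*√86/29327 ≈ 32402.0 + 0.10815*I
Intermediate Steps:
f(z) = 4*z² (f(z) = (2*z)*(2*z) = 4*z²)
U(N) = 2*N/(N + √(85 + N)) (U(N) = (2*N)/(N + √(85 + N)) = 2*N/(N + √(85 + N)))
f(90) + U(-171) = 4*90² + 2*(-171)/(-171 + √(85 - 171)) = 4*8100 + 2*(-171)/(-171 + √(-86)) = 32400 + 2*(-171)/(-171 + I*√86) = 32400 - 342/(-171 + I*√86)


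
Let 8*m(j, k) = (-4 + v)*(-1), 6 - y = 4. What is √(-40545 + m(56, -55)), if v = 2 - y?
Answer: I*√162178/2 ≈ 201.36*I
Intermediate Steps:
y = 2 (y = 6 - 1*4 = 6 - 4 = 2)
v = 0 (v = 2 - 1*2 = 2 - 2 = 0)
m(j, k) = ½ (m(j, k) = ((-4 + 0)*(-1))/8 = (-4*(-1))/8 = (⅛)*4 = ½)
√(-40545 + m(56, -55)) = √(-40545 + ½) = √(-81089/2) = I*√162178/2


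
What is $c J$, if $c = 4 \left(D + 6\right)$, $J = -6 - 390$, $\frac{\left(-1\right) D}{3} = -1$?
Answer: $-14256$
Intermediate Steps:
$D = 3$ ($D = \left(-3\right) \left(-1\right) = 3$)
$J = -396$ ($J = -6 - 390 = -396$)
$c = 36$ ($c = 4 \left(3 + 6\right) = 4 \cdot 9 = 36$)
$c J = 36 \left(-396\right) = -14256$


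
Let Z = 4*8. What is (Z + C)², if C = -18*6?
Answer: 5776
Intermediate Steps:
Z = 32
C = -108
(Z + C)² = (32 - 108)² = (-76)² = 5776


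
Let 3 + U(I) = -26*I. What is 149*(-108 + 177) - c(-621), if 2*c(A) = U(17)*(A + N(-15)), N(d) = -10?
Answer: -260233/2 ≈ -1.3012e+5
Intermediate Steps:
U(I) = -3 - 26*I
c(A) = 2225 - 445*A/2 (c(A) = ((-3 - 26*17)*(A - 10))/2 = ((-3 - 442)*(-10 + A))/2 = (-445*(-10 + A))/2 = (4450 - 445*A)/2 = 2225 - 445*A/2)
149*(-108 + 177) - c(-621) = 149*(-108 + 177) - (2225 - 445/2*(-621)) = 149*69 - (2225 + 276345/2) = 10281 - 1*280795/2 = 10281 - 280795/2 = -260233/2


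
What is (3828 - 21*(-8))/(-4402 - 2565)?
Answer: -3996/6967 ≈ -0.57356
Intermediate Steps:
(3828 - 21*(-8))/(-4402 - 2565) = (3828 + 168)/(-6967) = 3996*(-1/6967) = -3996/6967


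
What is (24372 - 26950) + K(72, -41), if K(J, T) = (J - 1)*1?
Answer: -2507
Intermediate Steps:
K(J, T) = -1 + J (K(J, T) = (-1 + J)*1 = -1 + J)
(24372 - 26950) + K(72, -41) = (24372 - 26950) + (-1 + 72) = -2578 + 71 = -2507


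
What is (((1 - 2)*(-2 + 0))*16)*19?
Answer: 608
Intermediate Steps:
(((1 - 2)*(-2 + 0))*16)*19 = (-1*(-2)*16)*19 = (2*16)*19 = 32*19 = 608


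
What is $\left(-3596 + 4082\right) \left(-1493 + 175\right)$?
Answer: $-640548$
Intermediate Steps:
$\left(-3596 + 4082\right) \left(-1493 + 175\right) = 486 \left(-1318\right) = -640548$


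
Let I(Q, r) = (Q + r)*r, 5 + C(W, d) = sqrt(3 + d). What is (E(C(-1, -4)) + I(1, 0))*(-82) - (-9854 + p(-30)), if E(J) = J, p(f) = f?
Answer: 10294 - 82*I ≈ 10294.0 - 82.0*I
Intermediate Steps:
C(W, d) = -5 + sqrt(3 + d)
I(Q, r) = r*(Q + r)
(E(C(-1, -4)) + I(1, 0))*(-82) - (-9854 + p(-30)) = ((-5 + sqrt(3 - 4)) + 0*(1 + 0))*(-82) - (-9854 - 30) = ((-5 + sqrt(-1)) + 0*1)*(-82) - 1*(-9884) = ((-5 + I) + 0)*(-82) + 9884 = (-5 + I)*(-82) + 9884 = (410 - 82*I) + 9884 = 10294 - 82*I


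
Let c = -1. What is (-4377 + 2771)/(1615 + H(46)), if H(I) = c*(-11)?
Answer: -803/813 ≈ -0.98770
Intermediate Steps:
H(I) = 11 (H(I) = -1*(-11) = 11)
(-4377 + 2771)/(1615 + H(46)) = (-4377 + 2771)/(1615 + 11) = -1606/1626 = -1606*1/1626 = -803/813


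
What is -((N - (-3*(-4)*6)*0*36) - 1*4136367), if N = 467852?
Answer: 3668515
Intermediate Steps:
-((N - (-3*(-4)*6)*0*36) - 1*4136367) = -((467852 - (-3*(-4)*6)*0*36) - 1*4136367) = -((467852 - (12*6)*0*36) - 4136367) = -((467852 - 72*0*36) - 4136367) = -((467852 - 0*36) - 4136367) = -((467852 - 1*0) - 4136367) = -((467852 + 0) - 4136367) = -(467852 - 4136367) = -1*(-3668515) = 3668515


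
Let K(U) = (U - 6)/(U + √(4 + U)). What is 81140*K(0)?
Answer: -243420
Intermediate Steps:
K(U) = (-6 + U)/(U + √(4 + U))
81140*K(0) = 81140*((-6 + 0)/(0 + √(4 + 0))) = 81140*(-6/(0 + √4)) = 81140*(-6/(0 + 2)) = 81140*(-6/2) = 81140*((½)*(-6)) = 81140*(-3) = -243420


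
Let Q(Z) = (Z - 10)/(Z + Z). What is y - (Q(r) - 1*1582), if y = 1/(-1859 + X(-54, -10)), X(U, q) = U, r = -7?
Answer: 42336589/26782 ≈ 1580.8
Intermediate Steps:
Q(Z) = (-10 + Z)/(2*Z) (Q(Z) = (-10 + Z)/((2*Z)) = (-10 + Z)*(1/(2*Z)) = (-10 + Z)/(2*Z))
y = -1/1913 (y = 1/(-1859 - 54) = 1/(-1913) = -1/1913 ≈ -0.00052274)
y - (Q(r) - 1*1582) = -1/1913 - ((1/2)*(-10 - 7)/(-7) - 1*1582) = -1/1913 - ((1/2)*(-1/7)*(-17) - 1582) = -1/1913 - (17/14 - 1582) = -1/1913 - 1*(-22131/14) = -1/1913 + 22131/14 = 42336589/26782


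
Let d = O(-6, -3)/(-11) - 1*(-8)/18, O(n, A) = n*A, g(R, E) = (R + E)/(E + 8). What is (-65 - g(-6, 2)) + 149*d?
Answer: -119887/495 ≈ -242.20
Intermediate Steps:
g(R, E) = (E + R)/(8 + E)
O(n, A) = A*n
d = -118/99 (d = -3*(-6)/(-11) - 1*(-8)/18 = 18*(-1/11) + 8*(1/18) = -18/11 + 4/9 = -118/99 ≈ -1.1919)
(-65 - g(-6, 2)) + 149*d = (-65 - (2 - 6)/(8 + 2)) + 149*(-118/99) = (-65 - (-4)/10) - 17582/99 = (-65 - 1*(-⅖)) - 17582/99 = (-65 + ⅖) - 17582/99 = -323/5 - 17582/99 = -119887/495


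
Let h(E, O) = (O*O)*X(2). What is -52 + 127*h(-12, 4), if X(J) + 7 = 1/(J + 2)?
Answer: -13768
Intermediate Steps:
X(J) = -7 + 1/(2 + J) (X(J) = -7 + 1/(J + 2) = -7 + 1/(2 + J))
h(E, O) = -27*O²/4 (h(E, O) = (O*O)*((-13 - 7*2)/(2 + 2)) = O²*((-13 - 14)/4) = O²*((¼)*(-27)) = O²*(-27/4) = -27*O²/4)
-52 + 127*h(-12, 4) = -52 + 127*(-27/4*4²) = -52 + 127*(-27/4*16) = -52 + 127*(-108) = -52 - 13716 = -13768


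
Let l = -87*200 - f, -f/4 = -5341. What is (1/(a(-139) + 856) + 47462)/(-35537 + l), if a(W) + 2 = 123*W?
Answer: -770925265/1206871143 ≈ -0.63878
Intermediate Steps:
f = 21364 (f = -4*(-5341) = 21364)
a(W) = -2 + 123*W
l = -38764 (l = -87*200 - 1*21364 = -17400 - 21364 = -38764)
(1/(a(-139) + 856) + 47462)/(-35537 + l) = (1/((-2 + 123*(-139)) + 856) + 47462)/(-35537 - 38764) = (1/((-2 - 17097) + 856) + 47462)/(-74301) = (1/(-17099 + 856) + 47462)*(-1/74301) = (1/(-16243) + 47462)*(-1/74301) = (-1/16243 + 47462)*(-1/74301) = (770925265/16243)*(-1/74301) = -770925265/1206871143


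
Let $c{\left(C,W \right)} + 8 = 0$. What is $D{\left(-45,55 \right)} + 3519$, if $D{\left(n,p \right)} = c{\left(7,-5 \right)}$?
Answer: $3511$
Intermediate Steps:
$c{\left(C,W \right)} = -8$ ($c{\left(C,W \right)} = -8 + 0 = -8$)
$D{\left(n,p \right)} = -8$
$D{\left(-45,55 \right)} + 3519 = -8 + 3519 = 3511$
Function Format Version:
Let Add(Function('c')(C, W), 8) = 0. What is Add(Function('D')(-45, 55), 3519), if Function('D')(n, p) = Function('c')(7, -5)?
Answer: 3511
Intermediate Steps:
Function('c')(C, W) = -8 (Function('c')(C, W) = Add(-8, 0) = -8)
Function('D')(n, p) = -8
Add(Function('D')(-45, 55), 3519) = Add(-8, 3519) = 3511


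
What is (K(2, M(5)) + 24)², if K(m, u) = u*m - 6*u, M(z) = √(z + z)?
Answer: 736 - 192*√10 ≈ 128.84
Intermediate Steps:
M(z) = √2*√z (M(z) = √(2*z) = √2*√z)
K(m, u) = -6*u + m*u (K(m, u) = m*u - 6*u = -6*u + m*u)
(K(2, M(5)) + 24)² = ((√2*√5)*(-6 + 2) + 24)² = (√10*(-4) + 24)² = (-4*√10 + 24)² = (24 - 4*√10)²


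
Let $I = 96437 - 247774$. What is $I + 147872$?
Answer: $-3465$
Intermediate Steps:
$I = -151337$ ($I = 96437 - 247774 = -151337$)
$I + 147872 = -151337 + 147872 = -3465$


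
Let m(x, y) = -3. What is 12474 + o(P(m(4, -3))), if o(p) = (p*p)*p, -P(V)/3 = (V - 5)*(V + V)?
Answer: -2973510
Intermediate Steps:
P(V) = -6*V*(-5 + V) (P(V) = -3*(V - 5)*(V + V) = -3*(-5 + V)*2*V = -6*V*(-5 + V))
o(p) = p³ (o(p) = p²*p = p³)
12474 + o(P(m(4, -3))) = 12474 + (6*(-3)*(5 - 1*(-3)))³ = 12474 + (6*(-3)*(5 + 3))³ = 12474 + (6*(-3)*8)³ = 12474 + (-144)³ = 12474 - 2985984 = -2973510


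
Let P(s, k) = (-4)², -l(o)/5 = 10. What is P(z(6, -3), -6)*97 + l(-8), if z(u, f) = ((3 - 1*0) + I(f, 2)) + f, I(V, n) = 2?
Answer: 1502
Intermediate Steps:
l(o) = -50 (l(o) = -5*10 = -50)
z(u, f) = 5 + f (z(u, f) = ((3 - 1*0) + 2) + f = ((3 + 0) + 2) + f = (3 + 2) + f = 5 + f)
P(s, k) = 16
P(z(6, -3), -6)*97 + l(-8) = 16*97 - 50 = 1552 - 50 = 1502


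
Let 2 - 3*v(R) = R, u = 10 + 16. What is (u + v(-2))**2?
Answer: 6724/9 ≈ 747.11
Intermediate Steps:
u = 26
v(R) = 2/3 - R/3
(u + v(-2))**2 = (26 + (2/3 - 1/3*(-2)))**2 = (26 + (2/3 + 2/3))**2 = (26 + 4/3)**2 = (82/3)**2 = 6724/9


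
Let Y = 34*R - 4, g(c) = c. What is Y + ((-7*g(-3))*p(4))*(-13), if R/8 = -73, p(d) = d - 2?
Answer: -20406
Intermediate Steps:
p(d) = -2 + d
R = -584 (R = 8*(-73) = -584)
Y = -19860 (Y = 34*(-584) - 4 = -19856 - 4 = -19860)
Y + ((-7*g(-3))*p(4))*(-13) = -19860 + ((-7*(-3))*(-2 + 4))*(-13) = -19860 + (21*2)*(-13) = -19860 + 42*(-13) = -19860 - 546 = -20406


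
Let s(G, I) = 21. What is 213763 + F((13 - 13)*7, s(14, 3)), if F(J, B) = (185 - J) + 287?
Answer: 214235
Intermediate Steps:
F(J, B) = 472 - J
213763 + F((13 - 13)*7, s(14, 3)) = 213763 + (472 - (13 - 13)*7) = 213763 + (472 - 0*7) = 213763 + (472 - 1*0) = 213763 + (472 + 0) = 213763 + 472 = 214235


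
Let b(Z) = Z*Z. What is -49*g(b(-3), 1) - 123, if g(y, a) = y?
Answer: -564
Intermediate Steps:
b(Z) = Z²
-49*g(b(-3), 1) - 123 = -49*(-3)² - 123 = -49*9 - 123 = -441 - 123 = -564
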